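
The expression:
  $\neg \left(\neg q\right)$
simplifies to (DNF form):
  $q$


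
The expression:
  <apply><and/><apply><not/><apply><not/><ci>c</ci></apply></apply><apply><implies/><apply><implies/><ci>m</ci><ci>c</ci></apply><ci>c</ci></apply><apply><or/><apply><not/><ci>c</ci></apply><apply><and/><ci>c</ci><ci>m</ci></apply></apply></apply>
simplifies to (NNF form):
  <apply><and/><ci>c</ci><ci>m</ci></apply>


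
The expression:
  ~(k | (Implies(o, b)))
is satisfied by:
  {o: True, k: False, b: False}


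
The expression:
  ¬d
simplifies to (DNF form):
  ¬d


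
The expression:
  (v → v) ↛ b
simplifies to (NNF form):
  ¬b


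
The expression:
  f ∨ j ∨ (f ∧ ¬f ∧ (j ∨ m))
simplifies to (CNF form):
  f ∨ j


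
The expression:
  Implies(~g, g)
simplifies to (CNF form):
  g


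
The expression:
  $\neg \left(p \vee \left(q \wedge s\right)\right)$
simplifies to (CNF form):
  $\neg p \wedge \left(\neg q \vee \neg s\right)$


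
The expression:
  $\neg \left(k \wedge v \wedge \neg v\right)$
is always true.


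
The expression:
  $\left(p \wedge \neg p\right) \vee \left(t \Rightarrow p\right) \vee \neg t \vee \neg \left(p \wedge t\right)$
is always true.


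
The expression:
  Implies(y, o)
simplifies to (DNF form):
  o | ~y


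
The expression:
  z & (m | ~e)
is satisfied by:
  {m: True, z: True, e: False}
  {z: True, e: False, m: False}
  {m: True, e: True, z: True}


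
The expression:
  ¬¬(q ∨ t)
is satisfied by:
  {t: True, q: True}
  {t: True, q: False}
  {q: True, t: False}


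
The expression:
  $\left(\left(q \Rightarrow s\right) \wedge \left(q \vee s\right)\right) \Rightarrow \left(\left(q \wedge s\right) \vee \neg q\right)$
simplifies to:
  $\text{True}$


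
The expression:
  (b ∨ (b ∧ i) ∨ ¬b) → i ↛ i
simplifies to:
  False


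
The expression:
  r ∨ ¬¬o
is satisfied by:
  {r: True, o: True}
  {r: True, o: False}
  {o: True, r: False}


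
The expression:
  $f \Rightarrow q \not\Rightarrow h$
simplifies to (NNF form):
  $\left(q \wedge \neg h\right) \vee \neg f$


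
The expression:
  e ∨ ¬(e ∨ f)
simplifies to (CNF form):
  e ∨ ¬f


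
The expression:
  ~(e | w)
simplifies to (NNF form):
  ~e & ~w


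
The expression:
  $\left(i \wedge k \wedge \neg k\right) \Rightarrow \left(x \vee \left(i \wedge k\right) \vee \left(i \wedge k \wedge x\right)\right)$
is always true.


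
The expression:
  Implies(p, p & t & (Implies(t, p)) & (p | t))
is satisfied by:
  {t: True, p: False}
  {p: False, t: False}
  {p: True, t: True}


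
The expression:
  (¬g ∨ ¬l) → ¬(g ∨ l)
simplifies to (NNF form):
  (g ∧ l) ∨ (¬g ∧ ¬l)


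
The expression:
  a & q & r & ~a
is never true.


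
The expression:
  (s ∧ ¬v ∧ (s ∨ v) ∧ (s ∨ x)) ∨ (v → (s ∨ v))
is always true.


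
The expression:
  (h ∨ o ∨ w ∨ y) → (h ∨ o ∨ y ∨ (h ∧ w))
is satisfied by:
  {y: True, o: True, h: True, w: False}
  {y: True, o: True, w: False, h: False}
  {y: True, h: True, w: False, o: False}
  {y: True, w: False, h: False, o: False}
  {o: True, h: True, w: False, y: False}
  {o: True, w: False, h: False, y: False}
  {h: True, o: False, w: False, y: False}
  {o: False, w: False, h: False, y: False}
  {o: True, y: True, w: True, h: True}
  {o: True, y: True, w: True, h: False}
  {y: True, w: True, h: True, o: False}
  {y: True, w: True, o: False, h: False}
  {h: True, w: True, o: True, y: False}
  {w: True, o: True, y: False, h: False}
  {w: True, h: True, y: False, o: False}


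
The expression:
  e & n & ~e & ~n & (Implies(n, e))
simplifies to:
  False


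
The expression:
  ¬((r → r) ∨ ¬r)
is never true.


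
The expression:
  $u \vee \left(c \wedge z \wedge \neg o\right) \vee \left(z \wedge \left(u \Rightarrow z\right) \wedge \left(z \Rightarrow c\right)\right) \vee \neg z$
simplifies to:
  $c \vee u \vee \neg z$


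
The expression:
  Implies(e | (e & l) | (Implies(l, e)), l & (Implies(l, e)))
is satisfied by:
  {l: True}


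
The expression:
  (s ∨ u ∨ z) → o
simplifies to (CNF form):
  (o ∨ ¬s) ∧ (o ∨ ¬u) ∧ (o ∨ ¬z)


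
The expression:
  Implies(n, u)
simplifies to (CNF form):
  u | ~n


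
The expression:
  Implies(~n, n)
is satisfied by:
  {n: True}


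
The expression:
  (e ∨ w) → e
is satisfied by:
  {e: True, w: False}
  {w: False, e: False}
  {w: True, e: True}


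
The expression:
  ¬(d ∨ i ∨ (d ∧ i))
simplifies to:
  ¬d ∧ ¬i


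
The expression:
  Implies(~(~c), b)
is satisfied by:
  {b: True, c: False}
  {c: False, b: False}
  {c: True, b: True}


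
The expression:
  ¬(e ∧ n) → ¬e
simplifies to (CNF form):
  n ∨ ¬e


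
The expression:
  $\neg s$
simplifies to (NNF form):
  $\neg s$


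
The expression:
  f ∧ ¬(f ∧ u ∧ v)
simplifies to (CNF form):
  f ∧ (¬u ∨ ¬v)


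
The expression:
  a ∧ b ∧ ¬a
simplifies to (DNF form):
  False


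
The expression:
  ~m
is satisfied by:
  {m: False}


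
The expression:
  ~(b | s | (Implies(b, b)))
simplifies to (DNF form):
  False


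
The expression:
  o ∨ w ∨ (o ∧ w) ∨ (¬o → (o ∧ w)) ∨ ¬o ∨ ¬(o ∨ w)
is always true.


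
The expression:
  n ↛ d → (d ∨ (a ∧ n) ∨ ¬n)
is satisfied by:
  {a: True, d: True, n: False}
  {a: True, d: False, n: False}
  {d: True, a: False, n: False}
  {a: False, d: False, n: False}
  {a: True, n: True, d: True}
  {a: True, n: True, d: False}
  {n: True, d: True, a: False}


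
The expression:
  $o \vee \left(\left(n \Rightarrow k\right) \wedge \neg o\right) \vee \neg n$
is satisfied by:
  {k: True, o: True, n: False}
  {k: True, o: False, n: False}
  {o: True, k: False, n: False}
  {k: False, o: False, n: False}
  {k: True, n: True, o: True}
  {k: True, n: True, o: False}
  {n: True, o: True, k: False}


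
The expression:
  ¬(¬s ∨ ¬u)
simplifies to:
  s ∧ u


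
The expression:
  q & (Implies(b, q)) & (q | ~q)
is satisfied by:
  {q: True}


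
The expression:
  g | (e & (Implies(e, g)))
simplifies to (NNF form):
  g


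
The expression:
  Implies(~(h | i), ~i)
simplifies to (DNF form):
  True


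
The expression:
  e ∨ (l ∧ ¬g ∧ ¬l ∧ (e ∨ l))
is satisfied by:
  {e: True}


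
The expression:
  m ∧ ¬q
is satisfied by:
  {m: True, q: False}


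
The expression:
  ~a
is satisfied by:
  {a: False}


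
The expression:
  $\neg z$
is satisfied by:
  {z: False}


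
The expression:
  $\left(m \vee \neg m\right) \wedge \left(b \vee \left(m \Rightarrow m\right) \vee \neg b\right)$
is always true.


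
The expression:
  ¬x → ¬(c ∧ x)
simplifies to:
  True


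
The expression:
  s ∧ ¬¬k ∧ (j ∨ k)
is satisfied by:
  {s: True, k: True}


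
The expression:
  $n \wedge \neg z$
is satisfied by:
  {n: True, z: False}


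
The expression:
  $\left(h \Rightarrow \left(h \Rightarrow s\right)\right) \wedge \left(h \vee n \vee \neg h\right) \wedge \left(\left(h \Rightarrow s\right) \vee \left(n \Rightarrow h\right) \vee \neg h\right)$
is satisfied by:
  {s: True, h: False}
  {h: False, s: False}
  {h: True, s: True}


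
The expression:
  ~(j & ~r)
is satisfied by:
  {r: True, j: False}
  {j: False, r: False}
  {j: True, r: True}


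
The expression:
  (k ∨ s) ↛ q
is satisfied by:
  {k: True, s: True, q: False}
  {k: True, q: False, s: False}
  {s: True, q: False, k: False}


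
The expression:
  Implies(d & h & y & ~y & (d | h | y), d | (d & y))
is always true.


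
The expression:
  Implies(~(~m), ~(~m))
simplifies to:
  True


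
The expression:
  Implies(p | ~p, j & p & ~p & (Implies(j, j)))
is never true.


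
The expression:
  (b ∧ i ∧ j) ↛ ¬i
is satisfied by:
  {i: True, j: True, b: True}


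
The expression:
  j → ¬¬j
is always true.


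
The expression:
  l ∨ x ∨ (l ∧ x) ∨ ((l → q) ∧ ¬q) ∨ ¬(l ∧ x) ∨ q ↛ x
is always true.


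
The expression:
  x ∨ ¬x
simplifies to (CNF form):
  True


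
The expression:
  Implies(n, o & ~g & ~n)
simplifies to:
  ~n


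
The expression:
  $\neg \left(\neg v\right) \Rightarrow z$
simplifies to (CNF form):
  $z \vee \neg v$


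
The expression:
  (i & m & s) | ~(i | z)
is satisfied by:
  {m: True, s: True, z: False, i: False}
  {m: True, z: False, s: False, i: False}
  {s: True, m: False, z: False, i: False}
  {m: False, z: False, s: False, i: False}
  {i: True, m: True, s: True, z: False}
  {i: True, m: True, s: True, z: True}


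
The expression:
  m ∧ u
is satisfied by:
  {m: True, u: True}


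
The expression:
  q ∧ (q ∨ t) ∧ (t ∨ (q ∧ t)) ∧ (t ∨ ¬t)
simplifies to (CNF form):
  q ∧ t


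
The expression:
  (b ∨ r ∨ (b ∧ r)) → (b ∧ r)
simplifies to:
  (b ∧ r) ∨ (¬b ∧ ¬r)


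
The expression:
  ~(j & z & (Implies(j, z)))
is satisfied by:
  {z: False, j: False}
  {j: True, z: False}
  {z: True, j: False}


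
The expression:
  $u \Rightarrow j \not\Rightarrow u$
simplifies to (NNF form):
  $\neg u$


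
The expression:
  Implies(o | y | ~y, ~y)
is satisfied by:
  {y: False}


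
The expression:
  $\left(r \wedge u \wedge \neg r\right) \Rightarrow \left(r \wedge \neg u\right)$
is always true.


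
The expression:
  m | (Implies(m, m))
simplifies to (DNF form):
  True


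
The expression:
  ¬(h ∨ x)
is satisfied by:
  {x: False, h: False}


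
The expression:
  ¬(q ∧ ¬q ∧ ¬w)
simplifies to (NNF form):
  True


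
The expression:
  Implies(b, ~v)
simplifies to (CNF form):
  ~b | ~v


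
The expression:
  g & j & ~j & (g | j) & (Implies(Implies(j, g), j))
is never true.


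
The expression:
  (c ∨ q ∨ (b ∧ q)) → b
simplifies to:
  b ∨ (¬c ∧ ¬q)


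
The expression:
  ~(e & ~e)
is always true.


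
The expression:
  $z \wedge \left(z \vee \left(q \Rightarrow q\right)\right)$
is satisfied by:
  {z: True}


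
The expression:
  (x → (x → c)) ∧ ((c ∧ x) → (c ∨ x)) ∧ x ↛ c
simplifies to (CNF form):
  False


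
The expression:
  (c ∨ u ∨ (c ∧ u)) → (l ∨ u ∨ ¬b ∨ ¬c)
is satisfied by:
  {u: True, l: True, c: False, b: False}
  {u: True, c: False, l: False, b: False}
  {l: True, u: False, c: False, b: False}
  {u: False, c: False, l: False, b: False}
  {b: True, u: True, l: True, c: False}
  {b: True, u: True, c: False, l: False}
  {b: True, l: True, u: False, c: False}
  {b: True, u: False, c: False, l: False}
  {u: True, c: True, l: True, b: False}
  {u: True, c: True, b: False, l: False}
  {c: True, l: True, b: False, u: False}
  {c: True, b: False, l: False, u: False}
  {u: True, c: True, b: True, l: True}
  {u: True, c: True, b: True, l: False}
  {c: True, b: True, l: True, u: False}


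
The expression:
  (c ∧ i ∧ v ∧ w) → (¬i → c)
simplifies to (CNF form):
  True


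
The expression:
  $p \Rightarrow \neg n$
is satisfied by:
  {p: False, n: False}
  {n: True, p: False}
  {p: True, n: False}


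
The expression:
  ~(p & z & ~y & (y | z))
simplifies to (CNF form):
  y | ~p | ~z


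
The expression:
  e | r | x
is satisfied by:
  {r: True, x: True, e: True}
  {r: True, x: True, e: False}
  {r: True, e: True, x: False}
  {r: True, e: False, x: False}
  {x: True, e: True, r: False}
  {x: True, e: False, r: False}
  {e: True, x: False, r: False}


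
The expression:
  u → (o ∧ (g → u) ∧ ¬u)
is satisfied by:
  {u: False}


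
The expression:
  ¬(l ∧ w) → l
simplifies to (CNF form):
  l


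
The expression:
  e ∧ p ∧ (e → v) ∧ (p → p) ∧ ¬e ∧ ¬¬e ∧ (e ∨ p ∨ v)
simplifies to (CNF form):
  False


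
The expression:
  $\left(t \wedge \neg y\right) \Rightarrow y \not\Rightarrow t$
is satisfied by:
  {y: True, t: False}
  {t: False, y: False}
  {t: True, y: True}


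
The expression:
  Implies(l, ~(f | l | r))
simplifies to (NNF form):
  ~l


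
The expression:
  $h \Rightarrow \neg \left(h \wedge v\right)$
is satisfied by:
  {h: False, v: False}
  {v: True, h: False}
  {h: True, v: False}


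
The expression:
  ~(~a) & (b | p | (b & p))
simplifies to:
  a & (b | p)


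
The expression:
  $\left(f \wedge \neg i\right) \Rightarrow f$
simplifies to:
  $\text{True}$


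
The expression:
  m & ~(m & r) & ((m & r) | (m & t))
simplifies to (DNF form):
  m & t & ~r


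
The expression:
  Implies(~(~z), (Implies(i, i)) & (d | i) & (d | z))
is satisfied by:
  {i: True, d: True, z: False}
  {i: True, z: False, d: False}
  {d: True, z: False, i: False}
  {d: False, z: False, i: False}
  {i: True, d: True, z: True}
  {i: True, z: True, d: False}
  {d: True, z: True, i: False}


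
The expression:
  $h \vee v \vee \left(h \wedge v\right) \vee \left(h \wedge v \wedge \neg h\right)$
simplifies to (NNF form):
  $h \vee v$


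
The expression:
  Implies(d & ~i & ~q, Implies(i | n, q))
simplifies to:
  i | q | ~d | ~n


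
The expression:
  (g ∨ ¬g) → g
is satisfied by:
  {g: True}


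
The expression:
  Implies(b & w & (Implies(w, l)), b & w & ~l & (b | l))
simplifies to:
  ~b | ~l | ~w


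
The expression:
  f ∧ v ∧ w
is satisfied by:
  {w: True, f: True, v: True}


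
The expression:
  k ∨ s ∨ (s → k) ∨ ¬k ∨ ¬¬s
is always true.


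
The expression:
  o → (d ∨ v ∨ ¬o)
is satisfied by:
  {d: True, v: True, o: False}
  {d: True, o: False, v: False}
  {v: True, o: False, d: False}
  {v: False, o: False, d: False}
  {d: True, v: True, o: True}
  {d: True, o: True, v: False}
  {v: True, o: True, d: False}


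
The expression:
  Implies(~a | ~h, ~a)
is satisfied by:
  {h: True, a: False}
  {a: False, h: False}
  {a: True, h: True}


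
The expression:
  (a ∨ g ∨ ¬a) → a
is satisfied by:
  {a: True}


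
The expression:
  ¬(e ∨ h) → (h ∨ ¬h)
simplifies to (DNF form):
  True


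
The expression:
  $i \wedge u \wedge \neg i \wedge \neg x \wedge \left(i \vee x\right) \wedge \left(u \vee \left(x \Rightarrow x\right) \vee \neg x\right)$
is never true.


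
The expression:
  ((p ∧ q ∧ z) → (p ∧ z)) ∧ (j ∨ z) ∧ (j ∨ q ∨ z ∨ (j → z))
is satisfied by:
  {z: True, j: True}
  {z: True, j: False}
  {j: True, z: False}


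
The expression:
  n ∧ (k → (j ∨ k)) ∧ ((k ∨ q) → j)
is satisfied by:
  {j: True, n: True, k: False, q: False}
  {q: True, j: True, n: True, k: False}
  {j: True, k: True, n: True, q: False}
  {q: True, j: True, k: True, n: True}
  {n: True, q: False, k: False, j: False}


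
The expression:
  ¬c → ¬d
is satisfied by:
  {c: True, d: False}
  {d: False, c: False}
  {d: True, c: True}


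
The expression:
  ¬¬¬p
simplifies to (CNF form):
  ¬p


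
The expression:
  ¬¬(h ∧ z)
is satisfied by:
  {h: True, z: True}


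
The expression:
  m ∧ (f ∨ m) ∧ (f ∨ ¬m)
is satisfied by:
  {m: True, f: True}


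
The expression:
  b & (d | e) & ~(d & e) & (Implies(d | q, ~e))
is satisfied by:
  {d: True, b: True, q: False, e: False}
  {d: True, b: True, q: True, e: False}
  {e: True, b: True, q: False, d: False}


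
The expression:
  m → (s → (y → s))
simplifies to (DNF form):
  True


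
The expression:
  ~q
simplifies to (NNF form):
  ~q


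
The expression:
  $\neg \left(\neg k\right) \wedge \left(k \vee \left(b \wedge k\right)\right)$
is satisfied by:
  {k: True}


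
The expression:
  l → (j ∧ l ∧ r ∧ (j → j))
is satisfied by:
  {j: True, r: True, l: False}
  {j: True, r: False, l: False}
  {r: True, j: False, l: False}
  {j: False, r: False, l: False}
  {j: True, l: True, r: True}


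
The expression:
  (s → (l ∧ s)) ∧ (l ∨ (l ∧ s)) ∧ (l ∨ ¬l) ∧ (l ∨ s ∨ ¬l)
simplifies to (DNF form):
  l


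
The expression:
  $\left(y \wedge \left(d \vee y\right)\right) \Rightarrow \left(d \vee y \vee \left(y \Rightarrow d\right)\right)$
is always true.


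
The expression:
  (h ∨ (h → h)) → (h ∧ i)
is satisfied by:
  {h: True, i: True}


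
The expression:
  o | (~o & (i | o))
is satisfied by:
  {i: True, o: True}
  {i: True, o: False}
  {o: True, i: False}


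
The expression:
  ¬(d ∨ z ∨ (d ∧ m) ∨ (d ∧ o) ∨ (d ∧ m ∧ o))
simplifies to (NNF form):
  ¬d ∧ ¬z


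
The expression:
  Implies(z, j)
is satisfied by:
  {j: True, z: False}
  {z: False, j: False}
  {z: True, j: True}


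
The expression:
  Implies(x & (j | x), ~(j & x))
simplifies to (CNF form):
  ~j | ~x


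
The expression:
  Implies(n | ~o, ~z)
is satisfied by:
  {o: True, z: False, n: False}
  {o: False, z: False, n: False}
  {n: True, o: True, z: False}
  {n: True, o: False, z: False}
  {z: True, o: True, n: False}


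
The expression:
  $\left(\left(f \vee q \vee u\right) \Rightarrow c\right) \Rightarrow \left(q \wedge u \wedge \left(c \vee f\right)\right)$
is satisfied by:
  {u: True, f: True, q: True, c: False}
  {u: True, q: True, f: False, c: False}
  {u: True, f: True, q: False, c: False}
  {u: True, q: False, f: False, c: False}
  {f: True, q: True, u: False, c: False}
  {q: True, u: False, f: False, c: False}
  {f: True, u: False, q: False, c: False}
  {c: True, u: True, q: True, f: True}
  {c: True, u: True, q: True, f: False}


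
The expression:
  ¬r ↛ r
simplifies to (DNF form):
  True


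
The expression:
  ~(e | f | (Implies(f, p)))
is never true.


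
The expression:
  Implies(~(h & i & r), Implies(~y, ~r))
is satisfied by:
  {i: True, y: True, h: True, r: False}
  {i: True, y: True, h: False, r: False}
  {y: True, h: True, i: False, r: False}
  {y: True, i: False, h: False, r: False}
  {i: True, h: True, y: False, r: False}
  {i: True, h: False, y: False, r: False}
  {h: True, i: False, y: False, r: False}
  {i: False, h: False, y: False, r: False}
  {i: True, r: True, y: True, h: True}
  {i: True, r: True, y: True, h: False}
  {r: True, y: True, h: True, i: False}
  {r: True, y: True, h: False, i: False}
  {r: True, i: True, h: True, y: False}


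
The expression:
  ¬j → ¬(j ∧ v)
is always true.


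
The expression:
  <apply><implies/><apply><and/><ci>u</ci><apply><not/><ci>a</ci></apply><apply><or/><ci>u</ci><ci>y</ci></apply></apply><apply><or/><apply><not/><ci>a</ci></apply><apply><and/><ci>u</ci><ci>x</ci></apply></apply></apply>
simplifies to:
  <true/>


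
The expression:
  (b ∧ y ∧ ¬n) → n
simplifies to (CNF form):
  n ∨ ¬b ∨ ¬y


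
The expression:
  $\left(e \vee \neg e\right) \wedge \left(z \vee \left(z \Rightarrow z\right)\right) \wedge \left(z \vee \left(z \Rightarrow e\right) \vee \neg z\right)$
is always true.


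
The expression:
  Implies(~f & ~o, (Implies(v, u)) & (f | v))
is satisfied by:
  {o: True, v: True, f: True, u: True}
  {o: True, v: True, f: True, u: False}
  {o: True, f: True, u: True, v: False}
  {o: True, f: True, u: False, v: False}
  {o: True, v: True, u: True, f: False}
  {o: True, v: True, u: False, f: False}
  {o: True, u: True, f: False, v: False}
  {o: True, u: False, f: False, v: False}
  {v: True, f: True, u: True, o: False}
  {v: True, f: True, u: False, o: False}
  {f: True, u: True, o: False, v: False}
  {f: True, o: False, u: False, v: False}
  {v: True, u: True, o: False, f: False}


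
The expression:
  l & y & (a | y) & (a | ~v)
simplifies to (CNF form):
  l & y & (a | ~v)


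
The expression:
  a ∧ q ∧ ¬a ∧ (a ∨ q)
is never true.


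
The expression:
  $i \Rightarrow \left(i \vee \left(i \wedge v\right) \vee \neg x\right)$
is always true.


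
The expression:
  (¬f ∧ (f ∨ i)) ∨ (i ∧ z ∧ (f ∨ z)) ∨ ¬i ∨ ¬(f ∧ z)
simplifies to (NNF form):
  True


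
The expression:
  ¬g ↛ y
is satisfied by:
  {y: True, g: False}
  {g: False, y: False}
  {g: True, y: True}


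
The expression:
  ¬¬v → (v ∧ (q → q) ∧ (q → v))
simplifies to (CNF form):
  True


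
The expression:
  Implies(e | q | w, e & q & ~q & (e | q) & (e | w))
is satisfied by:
  {q: False, e: False, w: False}


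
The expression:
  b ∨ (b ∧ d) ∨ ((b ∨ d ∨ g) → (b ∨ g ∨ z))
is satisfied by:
  {b: True, z: True, g: True, d: False}
  {b: True, z: True, g: False, d: False}
  {b: True, g: True, z: False, d: False}
  {b: True, g: False, z: False, d: False}
  {z: True, g: True, b: False, d: False}
  {z: True, b: False, g: False, d: False}
  {z: False, g: True, b: False, d: False}
  {z: False, b: False, g: False, d: False}
  {b: True, d: True, z: True, g: True}
  {b: True, d: True, z: True, g: False}
  {b: True, d: True, g: True, z: False}
  {b: True, d: True, g: False, z: False}
  {d: True, z: True, g: True, b: False}
  {d: True, z: True, g: False, b: False}
  {d: True, g: True, z: False, b: False}


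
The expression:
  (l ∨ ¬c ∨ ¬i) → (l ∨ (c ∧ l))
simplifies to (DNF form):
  l ∨ (c ∧ i)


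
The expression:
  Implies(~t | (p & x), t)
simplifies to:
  t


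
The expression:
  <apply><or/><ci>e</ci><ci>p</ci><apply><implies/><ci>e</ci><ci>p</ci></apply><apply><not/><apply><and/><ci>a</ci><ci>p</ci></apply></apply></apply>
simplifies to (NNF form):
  <true/>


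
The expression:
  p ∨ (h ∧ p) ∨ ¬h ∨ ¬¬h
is always true.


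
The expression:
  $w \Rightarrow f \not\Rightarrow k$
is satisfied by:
  {f: True, w: False, k: False}
  {f: False, w: False, k: False}
  {k: True, f: True, w: False}
  {k: True, f: False, w: False}
  {w: True, f: True, k: False}


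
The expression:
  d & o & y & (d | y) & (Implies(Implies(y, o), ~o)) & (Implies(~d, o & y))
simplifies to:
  False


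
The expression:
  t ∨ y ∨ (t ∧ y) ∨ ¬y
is always true.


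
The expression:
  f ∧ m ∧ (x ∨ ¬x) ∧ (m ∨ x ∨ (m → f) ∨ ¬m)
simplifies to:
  f ∧ m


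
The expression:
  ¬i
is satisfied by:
  {i: False}


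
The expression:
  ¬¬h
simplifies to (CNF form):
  h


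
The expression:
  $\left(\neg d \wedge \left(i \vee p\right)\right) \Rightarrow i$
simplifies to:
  $d \vee i \vee \neg p$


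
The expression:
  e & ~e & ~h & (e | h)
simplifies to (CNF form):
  False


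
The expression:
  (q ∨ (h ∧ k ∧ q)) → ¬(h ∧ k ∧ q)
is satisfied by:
  {h: False, k: False, q: False}
  {q: True, h: False, k: False}
  {k: True, h: False, q: False}
  {q: True, k: True, h: False}
  {h: True, q: False, k: False}
  {q: True, h: True, k: False}
  {k: True, h: True, q: False}


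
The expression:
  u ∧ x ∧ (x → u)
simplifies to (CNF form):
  u ∧ x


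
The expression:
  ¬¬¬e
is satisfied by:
  {e: False}


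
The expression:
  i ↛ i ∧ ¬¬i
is never true.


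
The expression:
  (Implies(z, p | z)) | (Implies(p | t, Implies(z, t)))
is always true.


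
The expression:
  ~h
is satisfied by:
  {h: False}


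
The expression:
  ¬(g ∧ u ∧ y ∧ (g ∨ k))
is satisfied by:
  {g: False, u: False, y: False}
  {y: True, g: False, u: False}
  {u: True, g: False, y: False}
  {y: True, u: True, g: False}
  {g: True, y: False, u: False}
  {y: True, g: True, u: False}
  {u: True, g: True, y: False}


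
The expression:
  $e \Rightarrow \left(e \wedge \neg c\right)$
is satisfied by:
  {c: False, e: False}
  {e: True, c: False}
  {c: True, e: False}


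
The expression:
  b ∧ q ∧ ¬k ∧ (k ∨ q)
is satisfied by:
  {b: True, q: True, k: False}


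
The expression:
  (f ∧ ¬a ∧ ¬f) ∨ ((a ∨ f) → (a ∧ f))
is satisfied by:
  {a: False, f: False}
  {f: True, a: True}


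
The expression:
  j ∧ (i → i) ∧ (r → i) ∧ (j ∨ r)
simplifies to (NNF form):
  j ∧ (i ∨ ¬r)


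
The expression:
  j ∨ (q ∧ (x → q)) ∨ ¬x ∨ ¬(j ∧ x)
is always true.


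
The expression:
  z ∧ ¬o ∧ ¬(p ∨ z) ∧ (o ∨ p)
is never true.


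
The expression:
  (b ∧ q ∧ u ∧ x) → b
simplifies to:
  True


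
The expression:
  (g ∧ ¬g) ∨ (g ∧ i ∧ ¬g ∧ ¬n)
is never true.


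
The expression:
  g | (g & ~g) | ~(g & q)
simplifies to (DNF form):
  True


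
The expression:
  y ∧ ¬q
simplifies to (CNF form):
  y ∧ ¬q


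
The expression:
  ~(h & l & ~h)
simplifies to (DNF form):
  True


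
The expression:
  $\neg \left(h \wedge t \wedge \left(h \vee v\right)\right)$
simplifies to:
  $\neg h \vee \neg t$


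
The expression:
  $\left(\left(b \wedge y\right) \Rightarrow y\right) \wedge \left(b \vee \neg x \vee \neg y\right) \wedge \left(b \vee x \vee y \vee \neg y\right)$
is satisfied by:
  {b: True, y: False, x: False}
  {y: False, x: False, b: False}
  {b: True, x: True, y: False}
  {x: True, y: False, b: False}
  {b: True, y: True, x: False}
  {y: True, b: False, x: False}
  {b: True, x: True, y: True}


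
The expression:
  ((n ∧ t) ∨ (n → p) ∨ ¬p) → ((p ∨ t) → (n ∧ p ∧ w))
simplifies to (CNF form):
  (n ∨ ¬p) ∧ (p ∨ ¬t) ∧ (w ∨ ¬p)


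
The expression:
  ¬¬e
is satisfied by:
  {e: True}


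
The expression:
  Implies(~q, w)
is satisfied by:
  {q: True, w: True}
  {q: True, w: False}
  {w: True, q: False}


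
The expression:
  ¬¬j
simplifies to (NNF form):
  j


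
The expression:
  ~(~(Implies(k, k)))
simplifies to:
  True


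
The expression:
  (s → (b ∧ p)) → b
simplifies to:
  b ∨ s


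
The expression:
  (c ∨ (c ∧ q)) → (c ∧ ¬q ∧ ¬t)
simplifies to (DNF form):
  (¬q ∧ ¬t) ∨ ¬c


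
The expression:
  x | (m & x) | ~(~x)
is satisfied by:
  {x: True}


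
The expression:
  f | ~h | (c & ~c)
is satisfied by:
  {f: True, h: False}
  {h: False, f: False}
  {h: True, f: True}


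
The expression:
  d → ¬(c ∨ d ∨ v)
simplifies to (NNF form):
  ¬d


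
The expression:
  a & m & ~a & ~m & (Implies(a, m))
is never true.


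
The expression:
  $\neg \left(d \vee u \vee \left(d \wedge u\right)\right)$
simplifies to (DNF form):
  $\neg d \wedge \neg u$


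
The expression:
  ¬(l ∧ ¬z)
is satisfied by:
  {z: True, l: False}
  {l: False, z: False}
  {l: True, z: True}


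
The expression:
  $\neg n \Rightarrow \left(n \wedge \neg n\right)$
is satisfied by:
  {n: True}


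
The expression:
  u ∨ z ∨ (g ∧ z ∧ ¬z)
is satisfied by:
  {z: True, u: True}
  {z: True, u: False}
  {u: True, z: False}


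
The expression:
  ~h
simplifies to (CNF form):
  ~h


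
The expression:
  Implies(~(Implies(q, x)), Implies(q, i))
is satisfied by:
  {i: True, x: True, q: False}
  {i: True, q: False, x: False}
  {x: True, q: False, i: False}
  {x: False, q: False, i: False}
  {i: True, x: True, q: True}
  {i: True, q: True, x: False}
  {x: True, q: True, i: False}


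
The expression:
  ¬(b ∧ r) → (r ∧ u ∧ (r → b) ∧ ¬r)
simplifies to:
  b ∧ r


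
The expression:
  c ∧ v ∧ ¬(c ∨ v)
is never true.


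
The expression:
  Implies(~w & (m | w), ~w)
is always true.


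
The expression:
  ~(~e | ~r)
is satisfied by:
  {r: True, e: True}


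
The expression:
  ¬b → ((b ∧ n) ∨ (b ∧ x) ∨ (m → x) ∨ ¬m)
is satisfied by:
  {x: True, b: True, m: False}
  {x: True, m: False, b: False}
  {b: True, m: False, x: False}
  {b: False, m: False, x: False}
  {x: True, b: True, m: True}
  {x: True, m: True, b: False}
  {b: True, m: True, x: False}


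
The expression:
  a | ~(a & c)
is always true.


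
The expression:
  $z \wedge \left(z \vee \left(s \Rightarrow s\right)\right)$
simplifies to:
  $z$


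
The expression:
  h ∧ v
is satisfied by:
  {h: True, v: True}


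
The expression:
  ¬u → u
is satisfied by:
  {u: True}


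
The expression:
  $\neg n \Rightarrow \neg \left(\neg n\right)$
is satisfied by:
  {n: True}


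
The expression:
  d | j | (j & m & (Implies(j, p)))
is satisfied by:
  {d: True, j: True}
  {d: True, j: False}
  {j: True, d: False}


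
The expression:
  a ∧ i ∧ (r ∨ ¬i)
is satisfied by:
  {r: True, i: True, a: True}


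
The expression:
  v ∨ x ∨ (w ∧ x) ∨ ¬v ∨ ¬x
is always true.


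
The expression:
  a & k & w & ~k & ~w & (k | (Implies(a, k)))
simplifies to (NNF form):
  False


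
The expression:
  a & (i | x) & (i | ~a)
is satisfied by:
  {a: True, i: True}


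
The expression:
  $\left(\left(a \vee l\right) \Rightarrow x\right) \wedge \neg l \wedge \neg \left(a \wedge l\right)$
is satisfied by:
  {x: True, l: False, a: False}
  {l: False, a: False, x: False}
  {x: True, a: True, l: False}


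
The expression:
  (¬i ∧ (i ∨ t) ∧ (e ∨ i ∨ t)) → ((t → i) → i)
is always true.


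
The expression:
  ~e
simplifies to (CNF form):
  ~e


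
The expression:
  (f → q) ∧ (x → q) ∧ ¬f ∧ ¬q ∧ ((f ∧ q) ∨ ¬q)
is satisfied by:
  {x: False, q: False, f: False}


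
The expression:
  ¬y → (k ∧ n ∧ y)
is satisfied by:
  {y: True}


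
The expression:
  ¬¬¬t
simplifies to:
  ¬t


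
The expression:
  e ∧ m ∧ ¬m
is never true.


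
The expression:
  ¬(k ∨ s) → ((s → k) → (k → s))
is always true.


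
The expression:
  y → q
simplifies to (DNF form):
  q ∨ ¬y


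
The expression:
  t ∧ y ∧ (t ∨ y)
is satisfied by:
  {t: True, y: True}


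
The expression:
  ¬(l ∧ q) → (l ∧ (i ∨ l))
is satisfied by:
  {l: True}


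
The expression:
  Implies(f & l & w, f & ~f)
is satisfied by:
  {l: False, w: False, f: False}
  {f: True, l: False, w: False}
  {w: True, l: False, f: False}
  {f: True, w: True, l: False}
  {l: True, f: False, w: False}
  {f: True, l: True, w: False}
  {w: True, l: True, f: False}


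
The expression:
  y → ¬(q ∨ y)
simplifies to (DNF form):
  ¬y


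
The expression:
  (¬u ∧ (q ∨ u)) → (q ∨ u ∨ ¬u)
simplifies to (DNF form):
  True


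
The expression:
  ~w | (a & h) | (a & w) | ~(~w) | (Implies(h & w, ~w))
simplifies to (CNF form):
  True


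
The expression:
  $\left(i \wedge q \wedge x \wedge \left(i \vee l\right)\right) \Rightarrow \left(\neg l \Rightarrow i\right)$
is always true.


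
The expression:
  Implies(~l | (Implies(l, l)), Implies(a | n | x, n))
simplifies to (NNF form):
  n | (~a & ~x)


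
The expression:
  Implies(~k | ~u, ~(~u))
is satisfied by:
  {u: True}


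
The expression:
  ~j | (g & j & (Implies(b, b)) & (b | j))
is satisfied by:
  {g: True, j: False}
  {j: False, g: False}
  {j: True, g: True}


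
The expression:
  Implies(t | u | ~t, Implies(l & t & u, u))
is always true.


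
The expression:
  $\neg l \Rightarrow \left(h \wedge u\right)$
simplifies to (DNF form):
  $l \vee \left(h \wedge u\right)$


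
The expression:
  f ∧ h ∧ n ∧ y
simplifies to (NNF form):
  f ∧ h ∧ n ∧ y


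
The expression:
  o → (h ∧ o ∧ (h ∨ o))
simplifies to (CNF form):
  h ∨ ¬o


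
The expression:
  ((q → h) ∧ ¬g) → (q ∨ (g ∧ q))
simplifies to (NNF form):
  g ∨ q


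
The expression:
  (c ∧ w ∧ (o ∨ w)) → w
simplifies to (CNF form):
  True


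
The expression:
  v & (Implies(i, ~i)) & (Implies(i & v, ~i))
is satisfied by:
  {v: True, i: False}


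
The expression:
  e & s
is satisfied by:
  {e: True, s: True}


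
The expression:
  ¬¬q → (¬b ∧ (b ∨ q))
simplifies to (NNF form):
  ¬b ∨ ¬q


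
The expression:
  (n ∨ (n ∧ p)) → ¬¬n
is always true.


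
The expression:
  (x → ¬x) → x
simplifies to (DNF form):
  x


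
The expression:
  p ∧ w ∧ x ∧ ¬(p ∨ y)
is never true.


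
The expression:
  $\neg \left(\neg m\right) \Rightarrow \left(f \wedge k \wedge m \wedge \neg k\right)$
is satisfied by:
  {m: False}


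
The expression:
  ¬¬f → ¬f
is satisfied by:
  {f: False}


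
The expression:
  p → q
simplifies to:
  q ∨ ¬p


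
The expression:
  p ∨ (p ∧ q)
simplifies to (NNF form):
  p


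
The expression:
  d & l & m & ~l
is never true.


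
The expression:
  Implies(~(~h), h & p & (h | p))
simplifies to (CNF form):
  p | ~h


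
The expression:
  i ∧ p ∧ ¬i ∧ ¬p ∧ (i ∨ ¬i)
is never true.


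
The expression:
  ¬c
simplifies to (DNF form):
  ¬c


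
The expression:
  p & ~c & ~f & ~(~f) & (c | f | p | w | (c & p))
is never true.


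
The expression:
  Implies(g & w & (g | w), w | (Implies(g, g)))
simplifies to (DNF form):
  True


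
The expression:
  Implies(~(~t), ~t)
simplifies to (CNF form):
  ~t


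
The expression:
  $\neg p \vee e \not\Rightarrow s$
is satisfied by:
  {e: True, p: False, s: False}
  {e: False, p: False, s: False}
  {s: True, e: True, p: False}
  {s: True, e: False, p: False}
  {p: True, e: True, s: False}


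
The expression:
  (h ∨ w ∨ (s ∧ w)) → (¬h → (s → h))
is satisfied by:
  {h: True, s: False, w: False}
  {s: False, w: False, h: False}
  {w: True, h: True, s: False}
  {w: True, s: False, h: False}
  {h: True, s: True, w: False}
  {s: True, h: False, w: False}
  {w: True, s: True, h: True}


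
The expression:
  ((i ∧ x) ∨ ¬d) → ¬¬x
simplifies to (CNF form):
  d ∨ x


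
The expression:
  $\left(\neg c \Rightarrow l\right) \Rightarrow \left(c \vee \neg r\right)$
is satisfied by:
  {c: True, l: False, r: False}
  {l: False, r: False, c: False}
  {r: True, c: True, l: False}
  {r: True, l: False, c: False}
  {c: True, l: True, r: False}
  {l: True, c: False, r: False}
  {r: True, l: True, c: True}


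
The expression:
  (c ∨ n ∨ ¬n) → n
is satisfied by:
  {n: True}


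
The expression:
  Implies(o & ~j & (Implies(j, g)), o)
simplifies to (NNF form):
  True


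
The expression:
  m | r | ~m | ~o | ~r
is always true.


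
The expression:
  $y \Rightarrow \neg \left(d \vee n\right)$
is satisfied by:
  {n: False, y: False, d: False}
  {d: True, n: False, y: False}
  {n: True, d: False, y: False}
  {d: True, n: True, y: False}
  {y: True, d: False, n: False}


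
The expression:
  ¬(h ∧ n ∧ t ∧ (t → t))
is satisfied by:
  {h: False, t: False, n: False}
  {n: True, h: False, t: False}
  {t: True, h: False, n: False}
  {n: True, t: True, h: False}
  {h: True, n: False, t: False}
  {n: True, h: True, t: False}
  {t: True, h: True, n: False}


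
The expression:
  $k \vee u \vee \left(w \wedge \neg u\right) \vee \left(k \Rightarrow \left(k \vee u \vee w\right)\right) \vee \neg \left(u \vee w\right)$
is always true.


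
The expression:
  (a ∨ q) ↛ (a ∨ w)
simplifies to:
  q ∧ ¬a ∧ ¬w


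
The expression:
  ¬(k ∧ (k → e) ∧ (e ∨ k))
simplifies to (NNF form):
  ¬e ∨ ¬k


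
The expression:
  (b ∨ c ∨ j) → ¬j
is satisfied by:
  {j: False}


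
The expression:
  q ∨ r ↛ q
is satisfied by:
  {r: True, q: True}
  {r: True, q: False}
  {q: True, r: False}


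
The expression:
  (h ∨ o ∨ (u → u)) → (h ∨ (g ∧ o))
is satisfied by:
  {o: True, h: True, g: True}
  {o: True, h: True, g: False}
  {h: True, g: True, o: False}
  {h: True, g: False, o: False}
  {o: True, g: True, h: False}


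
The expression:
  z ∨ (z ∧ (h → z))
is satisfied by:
  {z: True}


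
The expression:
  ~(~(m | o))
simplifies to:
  m | o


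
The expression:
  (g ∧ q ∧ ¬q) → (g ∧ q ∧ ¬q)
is always true.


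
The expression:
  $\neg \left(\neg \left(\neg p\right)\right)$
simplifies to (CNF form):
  $\neg p$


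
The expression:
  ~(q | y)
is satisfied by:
  {q: False, y: False}


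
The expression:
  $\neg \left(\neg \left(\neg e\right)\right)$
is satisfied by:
  {e: False}


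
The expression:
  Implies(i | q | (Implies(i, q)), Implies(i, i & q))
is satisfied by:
  {q: True, i: False}
  {i: False, q: False}
  {i: True, q: True}


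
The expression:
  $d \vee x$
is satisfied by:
  {x: True, d: True}
  {x: True, d: False}
  {d: True, x: False}


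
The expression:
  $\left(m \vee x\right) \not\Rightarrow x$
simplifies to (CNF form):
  $m \wedge \neg x$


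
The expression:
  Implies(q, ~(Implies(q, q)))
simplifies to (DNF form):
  ~q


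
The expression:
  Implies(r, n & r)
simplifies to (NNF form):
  n | ~r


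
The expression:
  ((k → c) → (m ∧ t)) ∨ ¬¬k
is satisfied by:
  {k: True, m: True, t: True}
  {k: True, m: True, t: False}
  {k: True, t: True, m: False}
  {k: True, t: False, m: False}
  {m: True, t: True, k: False}


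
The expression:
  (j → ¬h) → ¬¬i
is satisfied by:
  {i: True, h: True, j: True}
  {i: True, h: True, j: False}
  {i: True, j: True, h: False}
  {i: True, j: False, h: False}
  {h: True, j: True, i: False}


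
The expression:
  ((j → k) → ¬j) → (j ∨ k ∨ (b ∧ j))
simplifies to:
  j ∨ k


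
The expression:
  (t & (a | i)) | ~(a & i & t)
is always true.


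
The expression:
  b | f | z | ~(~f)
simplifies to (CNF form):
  b | f | z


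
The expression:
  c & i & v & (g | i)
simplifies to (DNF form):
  c & i & v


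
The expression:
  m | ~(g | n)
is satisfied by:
  {m: True, n: False, g: False}
  {m: True, g: True, n: False}
  {m: True, n: True, g: False}
  {m: True, g: True, n: True}
  {g: False, n: False, m: False}


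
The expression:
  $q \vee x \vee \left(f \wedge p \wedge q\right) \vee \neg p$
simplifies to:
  $q \vee x \vee \neg p$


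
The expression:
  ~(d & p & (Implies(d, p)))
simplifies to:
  ~d | ~p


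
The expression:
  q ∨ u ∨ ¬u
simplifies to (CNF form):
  True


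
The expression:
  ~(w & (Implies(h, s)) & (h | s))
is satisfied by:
  {s: False, w: False}
  {w: True, s: False}
  {s: True, w: False}


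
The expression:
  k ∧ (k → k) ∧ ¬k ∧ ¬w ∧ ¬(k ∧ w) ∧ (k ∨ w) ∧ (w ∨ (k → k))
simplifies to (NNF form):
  False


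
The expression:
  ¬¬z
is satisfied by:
  {z: True}


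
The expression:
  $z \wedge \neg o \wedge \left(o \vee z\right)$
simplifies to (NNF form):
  $z \wedge \neg o$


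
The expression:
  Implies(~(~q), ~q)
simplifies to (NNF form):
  ~q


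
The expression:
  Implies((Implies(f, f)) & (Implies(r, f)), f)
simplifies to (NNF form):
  f | r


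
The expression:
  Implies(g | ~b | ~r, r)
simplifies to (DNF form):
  r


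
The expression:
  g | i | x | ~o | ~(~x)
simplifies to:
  g | i | x | ~o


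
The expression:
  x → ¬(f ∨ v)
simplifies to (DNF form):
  (¬f ∧ ¬v) ∨ ¬x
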